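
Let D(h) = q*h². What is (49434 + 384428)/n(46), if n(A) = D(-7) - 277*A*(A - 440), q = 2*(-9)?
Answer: 5291/61213 ≈ 0.086436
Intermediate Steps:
q = -18
D(h) = -18*h²
n(A) = -882 - 277*A*(-440 + A) (n(A) = -18*(-7)² - 277*A*(A - 440) = -18*49 - 277*A*(-440 + A) = -882 - 277*A*(-440 + A))
(49434 + 384428)/n(46) = (49434 + 384428)/(-882 - 277*46² + 121880*46) = 433862/(-882 - 277*2116 + 5606480) = 433862/(-882 - 586132 + 5606480) = 433862/5019466 = 433862*(1/5019466) = 5291/61213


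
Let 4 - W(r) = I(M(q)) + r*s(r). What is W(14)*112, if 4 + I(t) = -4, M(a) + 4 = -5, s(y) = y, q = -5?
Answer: -20608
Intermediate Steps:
M(a) = -9 (M(a) = -4 - 5 = -9)
I(t) = -8 (I(t) = -4 - 4 = -8)
W(r) = 12 - r² (W(r) = 4 - (-8 + r*r) = 4 - (-8 + r²) = 4 + (8 - r²) = 12 - r²)
W(14)*112 = (12 - 1*14²)*112 = (12 - 1*196)*112 = (12 - 196)*112 = -184*112 = -20608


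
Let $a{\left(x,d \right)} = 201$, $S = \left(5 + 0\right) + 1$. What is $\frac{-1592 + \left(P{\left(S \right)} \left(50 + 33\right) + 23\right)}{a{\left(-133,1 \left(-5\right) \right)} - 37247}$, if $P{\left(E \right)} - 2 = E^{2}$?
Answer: $- \frac{1585}{37046} \approx -0.042785$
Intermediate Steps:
$S = 6$ ($S = 5 + 1 = 6$)
$P{\left(E \right)} = 2 + E^{2}$
$\frac{-1592 + \left(P{\left(S \right)} \left(50 + 33\right) + 23\right)}{a{\left(-133,1 \left(-5\right) \right)} - 37247} = \frac{-1592 + \left(\left(2 + 6^{2}\right) \left(50 + 33\right) + 23\right)}{201 - 37247} = \frac{-1592 + \left(\left(2 + 36\right) 83 + 23\right)}{-37046} = \left(-1592 + \left(38 \cdot 83 + 23\right)\right) \left(- \frac{1}{37046}\right) = \left(-1592 + \left(3154 + 23\right)\right) \left(- \frac{1}{37046}\right) = \left(-1592 + 3177\right) \left(- \frac{1}{37046}\right) = 1585 \left(- \frac{1}{37046}\right) = - \frac{1585}{37046}$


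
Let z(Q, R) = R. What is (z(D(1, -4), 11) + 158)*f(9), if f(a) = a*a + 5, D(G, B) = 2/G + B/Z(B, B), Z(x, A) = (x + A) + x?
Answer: 14534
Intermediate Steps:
Z(x, A) = A + 2*x (Z(x, A) = (A + x) + x = A + 2*x)
D(G, B) = 1/3 + 2/G (D(G, B) = 2/G + B/(B + 2*B) = 2/G + B/((3*B)) = 2/G + B*(1/(3*B)) = 2/G + 1/3 = 1/3 + 2/G)
f(a) = 5 + a**2 (f(a) = a**2 + 5 = 5 + a**2)
(z(D(1, -4), 11) + 158)*f(9) = (11 + 158)*(5 + 9**2) = 169*(5 + 81) = 169*86 = 14534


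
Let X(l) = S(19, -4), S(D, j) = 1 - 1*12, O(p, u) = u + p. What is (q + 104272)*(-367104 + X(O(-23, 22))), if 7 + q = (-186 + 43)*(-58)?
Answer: -41322097285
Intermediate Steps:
O(p, u) = p + u
S(D, j) = -11 (S(D, j) = 1 - 12 = -11)
X(l) = -11
q = 8287 (q = -7 + (-186 + 43)*(-58) = -7 - 143*(-58) = -7 + 8294 = 8287)
(q + 104272)*(-367104 + X(O(-23, 22))) = (8287 + 104272)*(-367104 - 11) = 112559*(-367115) = -41322097285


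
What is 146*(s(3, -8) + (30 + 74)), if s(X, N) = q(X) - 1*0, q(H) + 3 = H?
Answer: 15184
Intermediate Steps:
q(H) = -3 + H
s(X, N) = -3 + X (s(X, N) = (-3 + X) - 1*0 = (-3 + X) + 0 = -3 + X)
146*(s(3, -8) + (30 + 74)) = 146*((-3 + 3) + (30 + 74)) = 146*(0 + 104) = 146*104 = 15184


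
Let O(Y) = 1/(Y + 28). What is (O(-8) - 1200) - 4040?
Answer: -104799/20 ≈ -5240.0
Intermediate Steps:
O(Y) = 1/(28 + Y)
(O(-8) - 1200) - 4040 = (1/(28 - 8) - 1200) - 4040 = (1/20 - 1200) - 4040 = -23999/20 - 4040 = -104799/20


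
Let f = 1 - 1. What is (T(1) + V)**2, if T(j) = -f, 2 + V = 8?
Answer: 36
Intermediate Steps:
V = 6 (V = -2 + 8 = 6)
f = 0
T(j) = 0 (T(j) = -1*0 = 0)
(T(1) + V)**2 = (0 + 6)**2 = 6**2 = 36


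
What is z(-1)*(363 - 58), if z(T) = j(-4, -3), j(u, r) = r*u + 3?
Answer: 4575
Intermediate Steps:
j(u, r) = 3 + r*u
z(T) = 15 (z(T) = 3 - 3*(-4) = 3 + 12 = 15)
z(-1)*(363 - 58) = 15*(363 - 58) = 15*305 = 4575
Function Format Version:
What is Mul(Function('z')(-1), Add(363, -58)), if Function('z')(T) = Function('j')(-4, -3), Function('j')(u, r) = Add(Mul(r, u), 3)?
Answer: 4575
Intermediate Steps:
Function('j')(u, r) = Add(3, Mul(r, u))
Function('z')(T) = 15 (Function('z')(T) = Add(3, Mul(-3, -4)) = Add(3, 12) = 15)
Mul(Function('z')(-1), Add(363, -58)) = Mul(15, Add(363, -58)) = Mul(15, 305) = 4575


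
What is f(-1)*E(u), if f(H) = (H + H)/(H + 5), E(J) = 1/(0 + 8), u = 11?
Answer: -1/16 ≈ -0.062500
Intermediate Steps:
E(J) = ⅛ (E(J) = 1/8 = ⅛)
f(H) = 2*H/(5 + H) (f(H) = (2*H)/(5 + H) = 2*H/(5 + H))
f(-1)*E(u) = (2*(-1)/(5 - 1))*(⅛) = (2*(-1)/4)*(⅛) = (2*(-1)*(¼))*(⅛) = -½*⅛ = -1/16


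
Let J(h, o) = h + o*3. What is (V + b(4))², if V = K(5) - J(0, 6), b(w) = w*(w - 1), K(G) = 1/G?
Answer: 841/25 ≈ 33.640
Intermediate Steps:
J(h, o) = h + 3*o
b(w) = w*(-1 + w)
V = -89/5 (V = 1/5 - (0 + 3*6) = ⅕ - (0 + 18) = ⅕ - 1*18 = ⅕ - 18 = -89/5 ≈ -17.800)
(V + b(4))² = (-89/5 + 4*(-1 + 4))² = (-89/5 + 4*3)² = (-89/5 + 12)² = (-29/5)² = 841/25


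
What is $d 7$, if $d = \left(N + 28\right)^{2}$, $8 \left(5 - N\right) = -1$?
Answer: $\frac{491575}{64} \approx 7680.9$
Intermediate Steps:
$N = \frac{41}{8}$ ($N = 5 - - \frac{1}{8} = 5 + \frac{1}{8} = \frac{41}{8} \approx 5.125$)
$d = \frac{70225}{64}$ ($d = \left(\frac{41}{8} + 28\right)^{2} = \left(\frac{265}{8}\right)^{2} = \frac{70225}{64} \approx 1097.3$)
$d 7 = \frac{70225}{64} \cdot 7 = \frac{491575}{64}$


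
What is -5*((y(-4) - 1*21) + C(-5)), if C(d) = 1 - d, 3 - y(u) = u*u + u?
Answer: 120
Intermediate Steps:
y(u) = 3 - u - u**2 (y(u) = 3 - (u*u + u) = 3 - (u**2 + u) = 3 - (u + u**2) = 3 + (-u - u**2) = 3 - u - u**2)
-5*((y(-4) - 1*21) + C(-5)) = -5*(((3 - 1*(-4) - 1*(-4)**2) - 1*21) + (1 - 1*(-5))) = -5*(((3 + 4 - 1*16) - 21) + (1 + 5)) = -5*(((3 + 4 - 16) - 21) + 6) = -5*((-9 - 21) + 6) = -5*(-30 + 6) = -5*(-24) = 120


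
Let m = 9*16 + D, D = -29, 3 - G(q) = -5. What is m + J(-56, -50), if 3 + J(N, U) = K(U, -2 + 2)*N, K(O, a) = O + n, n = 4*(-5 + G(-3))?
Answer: 2240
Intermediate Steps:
G(q) = 8 (G(q) = 3 - 1*(-5) = 3 + 5 = 8)
n = 12 (n = 4*(-5 + 8) = 4*3 = 12)
m = 115 (m = 9*16 - 29 = 144 - 29 = 115)
K(O, a) = 12 + O (K(O, a) = O + 12 = 12 + O)
J(N, U) = -3 + N*(12 + U) (J(N, U) = -3 + (12 + U)*N = -3 + N*(12 + U))
m + J(-56, -50) = 115 + (-3 - 56*(12 - 50)) = 115 + (-3 - 56*(-38)) = 115 + (-3 + 2128) = 115 + 2125 = 2240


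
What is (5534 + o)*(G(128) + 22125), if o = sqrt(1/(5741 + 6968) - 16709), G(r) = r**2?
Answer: 213108806 + 77018*I*sqrt(674703907030)/12709 ≈ 2.1311e+8 + 4.9778e+6*I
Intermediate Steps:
o = 2*I*sqrt(674703907030)/12709 (o = sqrt(1/12709 - 16709) = sqrt(-212354680/12709) = 2*I*sqrt(674703907030)/12709 ≈ 129.26*I)
(5534 + o)*(G(128) + 22125) = (5534 + 2*I*sqrt(674703907030)/12709)*(128**2 + 22125) = (5534 + 2*I*sqrt(674703907030)/12709)*(16384 + 22125) = (5534 + 2*I*sqrt(674703907030)/12709)*38509 = 213108806 + 77018*I*sqrt(674703907030)/12709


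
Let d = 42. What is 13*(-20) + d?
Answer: -218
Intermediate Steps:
13*(-20) + d = 13*(-20) + 42 = -260 + 42 = -218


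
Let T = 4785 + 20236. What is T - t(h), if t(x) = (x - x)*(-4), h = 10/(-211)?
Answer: 25021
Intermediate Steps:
h = -10/211 (h = 10*(-1/211) = -10/211 ≈ -0.047393)
t(x) = 0 (t(x) = 0*(-4) = 0)
T = 25021
T - t(h) = 25021 - 1*0 = 25021 + 0 = 25021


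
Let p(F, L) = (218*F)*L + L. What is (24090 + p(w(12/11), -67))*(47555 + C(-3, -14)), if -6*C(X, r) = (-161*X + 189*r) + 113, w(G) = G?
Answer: 12785679890/33 ≈ 3.8744e+8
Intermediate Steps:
p(F, L) = L + 218*F*L (p(F, L) = 218*F*L + L = L + 218*F*L)
C(X, r) = -113/6 - 63*r/2 + 161*X/6 (C(X, r) = -((-161*X + 189*r) + 113)/6 = -(113 - 161*X + 189*r)/6 = -113/6 - 63*r/2 + 161*X/6)
(24090 + p(w(12/11), -67))*(47555 + C(-3, -14)) = (24090 - 67*(1 + 218*(12/11)))*(47555 + (-113/6 - 63/2*(-14) + (161/6)*(-3))) = (24090 - 67*(1 + 218*(12*(1/11))))*(47555 + (-113/6 + 441 - 161/2)) = (24090 - 67*(1 + 218*(12/11)))*(47555 + 1025/3) = (24090 - 67*(1 + 2616/11))*(143690/3) = (24090 - 67*2627/11)*(143690/3) = (24090 - 176009/11)*(143690/3) = (88981/11)*(143690/3) = 12785679890/33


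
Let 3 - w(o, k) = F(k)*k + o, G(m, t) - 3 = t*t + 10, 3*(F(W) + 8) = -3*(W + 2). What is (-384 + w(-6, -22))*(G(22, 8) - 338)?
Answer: 28971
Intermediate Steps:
F(W) = -10 - W (F(W) = -8 + (-3*(W + 2))/3 = -8 + (-3*(2 + W))/3 = -8 + (-6 - 3*W)/3 = -8 + (-2 - W) = -10 - W)
G(m, t) = 13 + t**2 (G(m, t) = 3 + (t*t + 10) = 3 + (t**2 + 10) = 3 + (10 + t**2) = 13 + t**2)
w(o, k) = 3 - o - k*(-10 - k) (w(o, k) = 3 - ((-10 - k)*k + o) = 3 - (k*(-10 - k) + o) = 3 - (o + k*(-10 - k)) = 3 + (-o - k*(-10 - k)) = 3 - o - k*(-10 - k))
(-384 + w(-6, -22))*(G(22, 8) - 338) = (-384 + (3 - 1*(-6) - 22*(10 - 22)))*((13 + 8**2) - 338) = (-384 + (3 + 6 - 22*(-12)))*((13 + 64) - 338) = (-384 + (3 + 6 + 264))*(77 - 338) = (-384 + 273)*(-261) = -111*(-261) = 28971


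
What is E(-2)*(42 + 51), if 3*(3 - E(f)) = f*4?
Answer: 527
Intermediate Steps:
E(f) = 3 - 4*f/3 (E(f) = 3 - f*4/3 = 3 - 4*f/3)
E(-2)*(42 + 51) = (3 - 4/3*(-2))*(42 + 51) = (3 + 8/3)*93 = (17/3)*93 = 527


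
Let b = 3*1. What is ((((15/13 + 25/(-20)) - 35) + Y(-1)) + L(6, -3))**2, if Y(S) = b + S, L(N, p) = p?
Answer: 3523129/2704 ≈ 1302.9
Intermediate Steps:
b = 3
Y(S) = 3 + S
((((15/13 + 25/(-20)) - 35) + Y(-1)) + L(6, -3))**2 = ((((15/13 + 25/(-20)) - 35) + (3 - 1)) - 3)**2 = ((((15*(1/13) + 25*(-1/20)) - 35) + 2) - 3)**2 = ((((15/13 - 5/4) - 35) + 2) - 3)**2 = (((-5/52 - 35) + 2) - 3)**2 = ((-1825/52 + 2) - 3)**2 = (-1721/52 - 3)**2 = (-1877/52)**2 = 3523129/2704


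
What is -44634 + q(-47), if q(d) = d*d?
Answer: -42425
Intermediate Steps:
q(d) = d**2
-44634 + q(-47) = -44634 + (-47)**2 = -44634 + 2209 = -42425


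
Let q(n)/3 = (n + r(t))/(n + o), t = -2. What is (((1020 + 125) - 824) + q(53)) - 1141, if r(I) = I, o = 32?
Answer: -4091/5 ≈ -818.20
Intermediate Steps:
q(n) = 3*(-2 + n)/(32 + n) (q(n) = 3*((n - 2)/(n + 32)) = 3*((-2 + n)/(32 + n)) = 3*(-2 + n)/(32 + n))
(((1020 + 125) - 824) + q(53)) - 1141 = (((1020 + 125) - 824) + 3*(-2 + 53)/(32 + 53)) - 1141 = ((1145 - 824) + 3*51/85) - 1141 = (321 + 3*(1/85)*51) - 1141 = (321 + 9/5) - 1141 = 1614/5 - 1141 = -4091/5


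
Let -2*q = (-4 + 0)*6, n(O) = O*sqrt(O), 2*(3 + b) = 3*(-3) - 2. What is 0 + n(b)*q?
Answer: -51*I*sqrt(34) ≈ -297.38*I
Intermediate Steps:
b = -17/2 (b = -3 + (3*(-3) - 2)/2 = -3 + (-9 - 2)/2 = -3 + (1/2)*(-11) = -3 - 11/2 = -17/2 ≈ -8.5000)
n(O) = O**(3/2)
q = 12 (q = -(-4 + 0)*6/2 = -(-2)*6 = -1/2*(-24) = 12)
0 + n(b)*q = 0 + (-17/2)**(3/2)*12 = 0 - 17*I*sqrt(34)/4*12 = 0 - 51*I*sqrt(34) = -51*I*sqrt(34)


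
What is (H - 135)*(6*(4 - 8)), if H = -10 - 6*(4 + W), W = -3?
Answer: 3624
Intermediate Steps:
H = -16 (H = -10 - 6*(4 - 3) = -10 - 6 = -16)
(H - 135)*(6*(4 - 8)) = (-16 - 135)*(6*(4 - 8)) = -906*(-4) = -151*(-24) = 3624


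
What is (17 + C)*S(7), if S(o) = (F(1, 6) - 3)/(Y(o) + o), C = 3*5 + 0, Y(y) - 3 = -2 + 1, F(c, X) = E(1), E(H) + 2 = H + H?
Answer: -32/3 ≈ -10.667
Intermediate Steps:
E(H) = -2 + 2*H (E(H) = -2 + (H + H) = -2 + 2*H)
F(c, X) = 0 (F(c, X) = -2 + 2*1 = -2 + 2 = 0)
Y(y) = 2 (Y(y) = 3 + (-2 + 1) = 3 - 1 = 2)
C = 15 (C = 15 + 0 = 15)
S(o) = -3/(2 + o) (S(o) = (0 - 3)/(2 + o) = -3/(2 + o))
(17 + C)*S(7) = (17 + 15)*(-3/(2 + 7)) = 32*(-3/9) = 32*(-3*⅑) = 32*(-⅓) = -32/3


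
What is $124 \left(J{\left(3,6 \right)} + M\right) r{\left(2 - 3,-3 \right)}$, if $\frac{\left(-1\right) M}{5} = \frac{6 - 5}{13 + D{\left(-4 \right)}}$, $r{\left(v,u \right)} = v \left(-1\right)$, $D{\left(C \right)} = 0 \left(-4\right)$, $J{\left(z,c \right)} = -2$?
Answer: $- \frac{3844}{13} \approx -295.69$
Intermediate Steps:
$D{\left(C \right)} = 0$
$r{\left(v,u \right)} = - v$
$M = - \frac{5}{13}$ ($M = - 5 \frac{6 - 5}{13 + 0} = - 5 \cdot 1 \cdot \frac{1}{13} = \left(-5\right) \frac{1}{13} = - \frac{5}{13} \approx -0.38462$)
$124 \left(J{\left(3,6 \right)} + M\right) r{\left(2 - 3,-3 \right)} = 124 \left(-2 - \frac{5}{13}\right) \left(- (2 - 3)\right) = 124 \left(- \frac{31 \left(\left(-1\right) \left(-1\right)\right)}{13}\right) = 124 \left(\left(- \frac{31}{13}\right) 1\right) = 124 \left(- \frac{31}{13}\right) = - \frac{3844}{13}$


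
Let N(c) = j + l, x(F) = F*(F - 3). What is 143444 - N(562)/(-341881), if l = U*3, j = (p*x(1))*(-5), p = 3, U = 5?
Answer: 49040778209/341881 ≈ 1.4344e+5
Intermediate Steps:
x(F) = F*(-3 + F)
j = 30 (j = (3*(1*(-3 + 1)))*(-5) = (3*(1*(-2)))*(-5) = (3*(-2))*(-5) = -6*(-5) = 30)
l = 15 (l = 5*3 = 15)
N(c) = 45 (N(c) = 30 + 15 = 45)
143444 - N(562)/(-341881) = 143444 - 45/(-341881) = 143444 - 45*(-1)/341881 = 143444 - 1*(-45/341881) = 143444 + 45/341881 = 49040778209/341881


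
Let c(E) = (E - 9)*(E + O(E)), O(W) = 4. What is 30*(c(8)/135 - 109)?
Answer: -9818/3 ≈ -3272.7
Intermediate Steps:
c(E) = (-9 + E)*(4 + E) (c(E) = (E - 9)*(E + 4) = (-9 + E)*(4 + E))
30*(c(8)/135 - 109) = 30*((-36 + 8² - 5*8)/135 - 109) = 30*((-36 + 64 - 40)*(1/135) - 109) = 30*(-12*1/135 - 109) = 30*(-4/45 - 109) = 30*(-4909/45) = -9818/3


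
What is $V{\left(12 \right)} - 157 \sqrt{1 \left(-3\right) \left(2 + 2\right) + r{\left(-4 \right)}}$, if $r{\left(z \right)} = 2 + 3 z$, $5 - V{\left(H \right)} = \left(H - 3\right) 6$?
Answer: $-49 - 157 i \sqrt{22} \approx -49.0 - 736.4 i$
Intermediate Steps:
$V{\left(H \right)} = 23 - 6 H$ ($V{\left(H \right)} = 5 - \left(H - 3\right) 6 = 5 - \left(-3 + H\right) 6 = 5 - \left(-18 + 6 H\right) = 23 - 6 H$)
$V{\left(12 \right)} - 157 \sqrt{1 \left(-3\right) \left(2 + 2\right) + r{\left(-4 \right)}} = \left(23 - 72\right) - 157 \sqrt{1 \left(-3\right) \left(2 + 2\right) + \left(2 + 3 \left(-4\right)\right)} = \left(23 - 72\right) - 157 \sqrt{\left(-3\right) 4 + \left(2 - 12\right)} = -49 - 157 \sqrt{-12 - 10} = -49 - 157 \sqrt{-22} = -49 - 157 i \sqrt{22}$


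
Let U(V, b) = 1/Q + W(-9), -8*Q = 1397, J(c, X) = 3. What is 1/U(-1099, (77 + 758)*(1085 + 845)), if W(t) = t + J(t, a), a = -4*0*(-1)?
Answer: -1397/8390 ≈ -0.16651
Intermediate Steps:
a = 0 (a = 0*(-1) = 0)
W(t) = 3 + t (W(t) = t + 3 = 3 + t)
Q = -1397/8 (Q = -⅛*1397 = -1397/8 ≈ -174.63)
U(V, b) = -8390/1397 (U(V, b) = 1/(-1397/8) + (3 - 9) = -8/1397 - 6 = -8390/1397)
1/U(-1099, (77 + 758)*(1085 + 845)) = 1/(-8390/1397) = -1397/8390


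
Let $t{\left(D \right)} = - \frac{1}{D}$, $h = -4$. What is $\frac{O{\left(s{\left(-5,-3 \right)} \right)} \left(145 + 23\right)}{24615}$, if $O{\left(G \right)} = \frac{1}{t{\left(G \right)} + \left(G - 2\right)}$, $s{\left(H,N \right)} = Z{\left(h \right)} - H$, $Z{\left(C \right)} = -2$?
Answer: $\frac{28}{2735} \approx 0.010238$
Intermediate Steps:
$s{\left(H,N \right)} = -2 - H$
$O{\left(G \right)} = \frac{1}{-2 + G - \frac{1}{G}}$ ($O{\left(G \right)} = \frac{1}{- \frac{1}{G} + \left(G - 2\right)} = \frac{1}{- \frac{1}{G} + \left(-2 + G\right)} = \frac{1}{-2 + G - \frac{1}{G}}$)
$\frac{O{\left(s{\left(-5,-3 \right)} \right)} \left(145 + 23\right)}{24615} = \frac{- \frac{-2 - -5}{1 - \left(-2 - -5\right) \left(-2 - -3\right)} \left(145 + 23\right)}{24615} = - \frac{-2 + 5}{1 - \left(-2 + 5\right) \left(-2 + \left(-2 + 5\right)\right)} 168 \cdot \frac{1}{24615} = \left(-1\right) 3 \frac{1}{1 - 3 \left(-2 + 3\right)} 168 \cdot \frac{1}{24615} = \left(-1\right) 3 \frac{1}{1 - 3 \cdot 1} \cdot 168 \cdot \frac{1}{24615} = \left(-1\right) 3 \frac{1}{1 - 3} \cdot 168 \cdot \frac{1}{24615} = \left(-1\right) 3 \frac{1}{-2} \cdot 168 \cdot \frac{1}{24615} = \left(-1\right) 3 \left(- \frac{1}{2}\right) 168 \cdot \frac{1}{24615} = \frac{3}{2} \cdot 168 \cdot \frac{1}{24615} = 252 \cdot \frac{1}{24615} = \frac{28}{2735}$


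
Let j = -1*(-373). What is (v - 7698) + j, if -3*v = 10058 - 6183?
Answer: -25850/3 ≈ -8616.7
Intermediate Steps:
j = 373
v = -3875/3 (v = -(10058 - 6183)/3 = -1/3*3875 = -3875/3 ≈ -1291.7)
(v - 7698) + j = (-3875/3 - 7698) + 373 = -26969/3 + 373 = -25850/3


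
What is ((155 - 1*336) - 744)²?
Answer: 855625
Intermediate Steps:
((155 - 1*336) - 744)² = ((155 - 336) - 744)² = (-181 - 744)² = (-925)² = 855625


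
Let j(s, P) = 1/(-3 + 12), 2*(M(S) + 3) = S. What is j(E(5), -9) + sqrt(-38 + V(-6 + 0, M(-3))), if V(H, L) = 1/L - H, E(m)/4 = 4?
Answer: 1/9 + I*sqrt(290)/3 ≈ 0.11111 + 5.6765*I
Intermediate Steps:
M(S) = -3 + S/2
E(m) = 16 (E(m) = 4*4 = 16)
j(s, P) = 1/9
j(E(5), -9) + sqrt(-38 + V(-6 + 0, M(-3))) = 1/9 + sqrt(-38 + (1/(-3 + (1/2)*(-3)) - (-6 + 0))) = 1/9 + sqrt(-38 + (1/(-3 - 3/2) - 1*(-6))) = 1/9 + sqrt(-38 + (1/(-9/2) + 6)) = 1/9 + sqrt(-38 + (-2/9 + 6)) = 1/9 + sqrt(-38 + 52/9) = 1/9 + sqrt(-290/9) = 1/9 + I*sqrt(290)/3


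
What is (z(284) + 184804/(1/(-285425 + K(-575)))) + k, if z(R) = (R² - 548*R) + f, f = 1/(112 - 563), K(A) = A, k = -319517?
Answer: -23837306660344/451 ≈ -5.2854e+10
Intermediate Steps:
f = -1/451 (f = 1/(-451) = -1/451 ≈ -0.0022173)
z(R) = -1/451 + R² - 548*R (z(R) = (R² - 548*R) - 1/451 = -1/451 + R² - 548*R)
(z(284) + 184804/(1/(-285425 + K(-575)))) + k = ((-1/451 + 284² - 548*284) + 184804/(1/(-285425 - 575))) - 319517 = ((-1/451 + 80656 - 155632) + 184804/(1/(-286000))) - 319517 = (-33814177/451 + 184804/(-1/286000)) - 319517 = (-33814177/451 + 184804*(-286000)) - 319517 = (-33814177/451 - 52853944000) - 319517 = -23837162558177/451 - 319517 = -23837306660344/451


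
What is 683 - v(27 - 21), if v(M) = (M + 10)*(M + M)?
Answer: 491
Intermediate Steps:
v(M) = 2*M*(10 + M) (v(M) = (10 + M)*(2*M) = 2*M*(10 + M))
683 - v(27 - 21) = 683 - 2*(27 - 21)*(10 + (27 - 21)) = 683 - 2*6*(10 + 6) = 683 - 2*6*16 = 683 - 1*192 = 683 - 192 = 491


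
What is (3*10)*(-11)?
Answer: -330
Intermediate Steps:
(3*10)*(-11) = 30*(-11) = -330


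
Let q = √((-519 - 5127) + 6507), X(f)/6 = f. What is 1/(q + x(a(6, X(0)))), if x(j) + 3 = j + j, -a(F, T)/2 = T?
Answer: 1/284 + √861/852 ≈ 0.037961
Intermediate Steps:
X(f) = 6*f
a(F, T) = -2*T
x(j) = -3 + 2*j (x(j) = -3 + (j + j) = -3 + 2*j)
q = √861 (q = √(-5646 + 6507) = √861 ≈ 29.343)
1/(q + x(a(6, X(0)))) = 1/(√861 + (-3 + 2*(-12*0))) = 1/(√861 + (-3 + 2*(-2*0))) = 1/(√861 + (-3 + 2*0)) = 1/(√861 + (-3 + 0)) = 1/(√861 - 3) = 1/(-3 + √861)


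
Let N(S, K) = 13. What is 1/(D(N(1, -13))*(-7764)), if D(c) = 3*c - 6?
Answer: -1/256212 ≈ -3.9030e-6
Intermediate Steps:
D(c) = -6 + 3*c
1/(D(N(1, -13))*(-7764)) = 1/((-6 + 3*13)*(-7764)) = -1/7764/(-6 + 39) = -1/7764/33 = (1/33)*(-1/7764) = -1/256212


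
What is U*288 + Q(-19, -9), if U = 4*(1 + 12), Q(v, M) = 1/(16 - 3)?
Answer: 194689/13 ≈ 14976.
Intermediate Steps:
Q(v, M) = 1/13
U = 52 (U = 4*13 = 52)
U*288 + Q(-19, -9) = 52*288 + 1/13 = 14976 + 1/13 = 194689/13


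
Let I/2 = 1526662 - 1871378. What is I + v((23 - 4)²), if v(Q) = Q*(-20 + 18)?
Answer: -690154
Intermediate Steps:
v(Q) = -2*Q (v(Q) = Q*(-2) = -2*Q)
I = -689432 (I = 2*(1526662 - 1871378) = 2*(-344716) = -689432)
I + v((23 - 4)²) = -689432 - 2*(23 - 4)² = -689432 - 2*19² = -689432 - 2*361 = -689432 - 722 = -690154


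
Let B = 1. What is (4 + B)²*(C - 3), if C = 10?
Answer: 175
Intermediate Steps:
(4 + B)²*(C - 3) = (4 + 1)²*(10 - 3) = 5²*7 = 25*7 = 175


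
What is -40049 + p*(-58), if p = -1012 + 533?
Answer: -12267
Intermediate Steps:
p = -479
-40049 + p*(-58) = -40049 - 479*(-58) = -40049 + 27782 = -12267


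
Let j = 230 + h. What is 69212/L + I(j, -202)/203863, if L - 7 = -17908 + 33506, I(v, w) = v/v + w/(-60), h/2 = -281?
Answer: 84659004587/19087692690 ≈ 4.4353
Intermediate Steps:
h = -562 (h = 2*(-281) = -562)
j = -332 (j = 230 - 562 = -332)
I(v, w) = 1 - w/60 (I(v, w) = 1 + w*(-1/60) = 1 - w/60)
L = 15605 (L = 7 + (-17908 + 33506) = 7 + 15598 = 15605)
69212/L + I(j, -202)/203863 = 69212/15605 + (1 - 1/60*(-202))/203863 = 69212*(1/15605) + (1 + 101/30)*(1/203863) = 69212/15605 + (131/30)*(1/203863) = 69212/15605 + 131/6115890 = 84659004587/19087692690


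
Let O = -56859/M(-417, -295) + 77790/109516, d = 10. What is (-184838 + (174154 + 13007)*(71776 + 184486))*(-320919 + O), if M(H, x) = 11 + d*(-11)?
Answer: -1261982306570839905464/82137 ≈ -1.5364e+16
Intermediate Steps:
M(H, x) = -99 (M(H, x) = 11 + 10*(-11) = 11 - 110 = -99)
O = 94464719/164274 (O = -56859/(-99) + 77790/109516 = -56859*(-1/99) + 77790*(1/109516) = 1723/3 + 38895/54758 = 94464719/164274 ≈ 575.04)
(-184838 + (174154 + 13007)*(71776 + 184486))*(-320919 + O) = (-184838 + (174154 + 13007)*(71776 + 184486))*(-320919 + 94464719/164274) = (-184838 + 187161*256262)*(-52624183087/164274) = (-184838 + 47962252182)*(-52624183087/164274) = 47962067344*(-52624183087/164274) = -1261982306570839905464/82137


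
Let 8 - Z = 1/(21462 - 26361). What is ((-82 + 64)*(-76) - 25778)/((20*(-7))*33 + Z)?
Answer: 119584590/22594187 ≈ 5.2927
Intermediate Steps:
Z = 39193/4899 (Z = 8 - 1/(21462 - 26361) = 8 - 1/(-4899) = 8 - 1*(-1/4899) = 8 + 1/4899 = 39193/4899 ≈ 8.0002)
((-82 + 64)*(-76) - 25778)/((20*(-7))*33 + Z) = ((-82 + 64)*(-76) - 25778)/((20*(-7))*33 + 39193/4899) = (-18*(-76) - 25778)/(-140*33 + 39193/4899) = (1368 - 25778)/(-4620 + 39193/4899) = -24410/(-22594187/4899) = -24410*(-4899/22594187) = 119584590/22594187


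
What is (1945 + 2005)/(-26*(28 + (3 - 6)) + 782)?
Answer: 1975/66 ≈ 29.924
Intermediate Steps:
(1945 + 2005)/(-26*(28 + (3 - 6)) + 782) = 3950/(-26*(28 - 3) + 782) = 3950/(-26*25 + 782) = 3950/(-650 + 782) = 3950/132 = 3950*(1/132) = 1975/66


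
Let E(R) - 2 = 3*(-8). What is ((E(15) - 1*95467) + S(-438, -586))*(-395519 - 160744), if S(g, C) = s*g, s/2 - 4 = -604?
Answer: -239254835193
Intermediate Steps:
s = -1200 (s = 8 + 2*(-604) = 8 - 1208 = -1200)
S(g, C) = -1200*g
E(R) = -22 (E(R) = 2 + 3*(-8) = 2 - 24 = -22)
((E(15) - 1*95467) + S(-438, -586))*(-395519 - 160744) = ((-22 - 1*95467) - 1200*(-438))*(-395519 - 160744) = ((-22 - 95467) + 525600)*(-556263) = (-95489 + 525600)*(-556263) = 430111*(-556263) = -239254835193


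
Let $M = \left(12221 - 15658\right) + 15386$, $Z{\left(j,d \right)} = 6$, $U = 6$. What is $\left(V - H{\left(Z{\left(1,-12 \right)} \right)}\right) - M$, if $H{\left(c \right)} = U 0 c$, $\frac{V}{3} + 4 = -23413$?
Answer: $-82200$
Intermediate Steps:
$V = -70251$ ($V = -12 + 3 \left(-23413\right) = -12 - 70239 = -70251$)
$M = 11949$ ($M = -3437 + 15386 = 11949$)
$H{\left(c \right)} = 0$ ($H{\left(c \right)} = 6 \cdot 0 c = 0 c = 0$)
$\left(V - H{\left(Z{\left(1,-12 \right)} \right)}\right) - M = \left(-70251 - 0\right) - 11949 = \left(-70251 + 0\right) - 11949 = -70251 - 11949 = -82200$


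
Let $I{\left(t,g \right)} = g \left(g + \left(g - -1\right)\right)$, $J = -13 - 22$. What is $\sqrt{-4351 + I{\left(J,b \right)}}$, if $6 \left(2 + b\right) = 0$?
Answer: $i \sqrt{4345} \approx 65.917 i$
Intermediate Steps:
$b = -2$ ($b = -2 + \frac{1}{6} \cdot 0 = -2 + 0 = -2$)
$J = -35$ ($J = -13 - 22 = -35$)
$I{\left(t,g \right)} = g \left(1 + 2 g\right)$ ($I{\left(t,g \right)} = g \left(g + \left(g + 1\right)\right) = g \left(g + \left(1 + g\right)\right) = g \left(1 + 2 g\right)$)
$\sqrt{-4351 + I{\left(J,b \right)}} = \sqrt{-4351 - 2 \left(1 + 2 \left(-2\right)\right)} = \sqrt{-4351 - 2 \left(1 - 4\right)} = \sqrt{-4351 - -6} = \sqrt{-4351 + 6} = \sqrt{-4345} = i \sqrt{4345}$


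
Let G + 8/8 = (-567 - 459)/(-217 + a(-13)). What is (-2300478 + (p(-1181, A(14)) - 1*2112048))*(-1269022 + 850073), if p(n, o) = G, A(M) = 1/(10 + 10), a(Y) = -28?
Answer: 452912394818461/245 ≈ 1.8486e+12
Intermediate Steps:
A(M) = 1/20
G = 781/245 (G = -1 + (-567 - 459)/(-217 - 28) = -1 - 1026/(-245) = -1 - 1026*(-1/245) = -1 + 1026/245 = 781/245 ≈ 3.1878)
p(n, o) = 781/245
(-2300478 + (p(-1181, A(14)) - 1*2112048))*(-1269022 + 850073) = (-2300478 + (781/245 - 1*2112048))*(-1269022 + 850073) = (-2300478 + (781/245 - 2112048))*(-418949) = (-2300478 - 517450979/245)*(-418949) = -1081068089/245*(-418949) = 452912394818461/245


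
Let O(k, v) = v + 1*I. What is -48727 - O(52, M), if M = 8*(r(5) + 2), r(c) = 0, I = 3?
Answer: -48746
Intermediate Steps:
M = 16 (M = 8*(0 + 2) = 8*2 = 16)
O(k, v) = 3 + v (O(k, v) = v + 1*3 = v + 3 = 3 + v)
-48727 - O(52, M) = -48727 - (3 + 16) = -48727 - 1*19 = -48727 - 19 = -48746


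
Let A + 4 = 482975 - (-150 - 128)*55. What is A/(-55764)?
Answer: -166087/18588 ≈ -8.9352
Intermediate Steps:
A = 498261 (A = -4 + (482975 - (-150 - 128)*55) = -4 + (482975 - (-278)*55) = -4 + (482975 - 1*(-15290)) = -4 + (482975 + 15290) = -4 + 498265 = 498261)
A/(-55764) = 498261/(-55764) = 498261*(-1/55764) = -166087/18588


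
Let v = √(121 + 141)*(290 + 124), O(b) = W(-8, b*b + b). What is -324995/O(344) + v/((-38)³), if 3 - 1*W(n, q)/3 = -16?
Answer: -17105/3 - 207*√262/27436 ≈ -5701.8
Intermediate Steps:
W(n, q) = 57 (W(n, q) = 9 - 3*(-16) = 9 + 48 = 57)
O(b) = 57
v = 414*√262 (v = √262*414 = 414*√262 ≈ 6701.2)
-324995/O(344) + v/((-38)³) = -324995/57 + (414*√262)/((-38)³) = -324995*1/57 + (414*√262)/(-54872) = -17105/3 + (414*√262)*(-1/54872) = -17105/3 - 207*√262/27436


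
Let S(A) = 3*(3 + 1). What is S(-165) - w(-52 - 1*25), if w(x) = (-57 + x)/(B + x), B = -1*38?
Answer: 1246/115 ≈ 10.835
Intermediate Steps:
S(A) = 12 (S(A) = 3*4 = 12)
B = -38
w(x) = (-57 + x)/(-38 + x)
S(-165) - w(-52 - 1*25) = 12 - (-57 + (-52 - 1*25))/(-38 + (-52 - 1*25)) = 12 - (-57 + (-52 - 25))/(-38 + (-52 - 25)) = 12 - (-57 - 77)/(-38 - 77) = 12 - (-134)/(-115) = 12 - (-1)*(-134)/115 = 12 - 1*134/115 = 12 - 134/115 = 1246/115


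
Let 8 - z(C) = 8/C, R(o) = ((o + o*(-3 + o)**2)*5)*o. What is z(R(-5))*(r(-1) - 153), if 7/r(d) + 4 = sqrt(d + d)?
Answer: -2318048/1875 - 75824*I*sqrt(2)/24375 ≈ -1236.3 - 4.3992*I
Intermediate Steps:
r(d) = 7/(-4 + sqrt(2)*sqrt(d)) (r(d) = 7/(-4 + sqrt(d + d)) = 7/(-4 + sqrt(2*d)) = 7/(-4 + sqrt(2)*sqrt(d)))
R(o) = o*(5*o + 5*o*(-3 + o)**2) (R(o) = (5*o + 5*o*(-3 + o)**2)*o = o*(5*o + 5*o*(-3 + o)**2))
z(C) = 8 - 8/C
z(R(-5))*(r(-1) - 153) = (8 - 8*1/(125*(1 + (-3 - 5)**2)))*(7/(-4 + sqrt(2)*sqrt(-1)) - 153) = (8 - 8*1/(125*(1 + (-8)**2)))*(7/(-4 + sqrt(2)*I) - 153) = (8 - 8*1/(125*(1 + 64)))*(7/(-4 + I*sqrt(2)) - 153) = (8 - 8/(5*25*65))*(-153 + 7/(-4 + I*sqrt(2))) = (8 - 8/8125)*(-153 + 7/(-4 + I*sqrt(2))) = 64992*(-153 + 7/(-4 + I*sqrt(2)))/8125 = -9943776/8125 + 454944/(8125*(-4 + I*sqrt(2)))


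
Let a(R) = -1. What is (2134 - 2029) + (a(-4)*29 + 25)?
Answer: 101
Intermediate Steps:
(2134 - 2029) + (a(-4)*29 + 25) = (2134 - 2029) + (-1*29 + 25) = 105 + (-29 + 25) = 105 - 4 = 101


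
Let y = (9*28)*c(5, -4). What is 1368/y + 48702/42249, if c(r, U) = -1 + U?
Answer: 33036/492905 ≈ 0.067023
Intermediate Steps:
y = -1260 (y = (9*28)*(-1 - 4) = 252*(-5) = -1260)
1368/y + 48702/42249 = 1368/(-1260) + 48702/42249 = 1368*(-1/1260) + 48702*(1/42249) = -38/35 + 16234/14083 = 33036/492905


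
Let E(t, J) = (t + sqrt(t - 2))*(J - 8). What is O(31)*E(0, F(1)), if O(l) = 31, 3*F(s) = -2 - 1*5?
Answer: -961*I*sqrt(2)/3 ≈ -453.02*I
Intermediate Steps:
F(s) = -7/3 (F(s) = (-2 - 1*5)/3 = (-2 - 5)/3 = (1/3)*(-7) = -7/3)
E(t, J) = (-8 + J)*(t + sqrt(-2 + t)) (E(t, J) = (t + sqrt(-2 + t))*(-8 + J) = (-8 + J)*(t + sqrt(-2 + t)))
O(31)*E(0, F(1)) = 31*(-8*0 - 8*sqrt(-2 + 0) - 7/3*0 - 7*sqrt(-2 + 0)/3) = 31*(0 - 8*I*sqrt(2) + 0 - 7*I*sqrt(2)/3) = 31*(-31*I*sqrt(2)/3) = -961*I*sqrt(2)/3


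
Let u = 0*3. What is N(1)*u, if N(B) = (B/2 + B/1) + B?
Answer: 0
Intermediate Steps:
u = 0
N(B) = 5*B/2 (N(B) = (B*(½) + B*1) + B = (B/2 + B) + B = 3*B/2 + B = 5*B/2)
N(1)*u = ((5/2)*1)*0 = (5/2)*0 = 0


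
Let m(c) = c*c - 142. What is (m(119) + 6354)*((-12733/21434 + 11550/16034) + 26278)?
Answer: 13142150932730847/24548054 ≈ 5.3536e+8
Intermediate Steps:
m(c) = -142 + c² (m(c) = c² - 142 = -142 + c²)
(m(119) + 6354)*((-12733/21434 + 11550/16034) + 26278) = ((-142 + 119²) + 6354)*((-12733/21434 + 11550/16034) + 26278) = ((-142 + 14161) + 6354)*((-12733*1/21434 + 11550*(1/16034)) + 26278) = (14019 + 6354)*((-1819/3062 + 5775/8017) + 26278) = 20373*(3100127/24548054 + 26278) = 20373*(645076863139/24548054) = 13142150932730847/24548054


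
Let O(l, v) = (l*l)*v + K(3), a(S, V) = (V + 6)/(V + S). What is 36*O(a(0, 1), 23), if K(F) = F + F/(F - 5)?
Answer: 40626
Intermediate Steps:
a(S, V) = (6 + V)/(S + V)
K(F) = F + F/(-5 + F)
O(l, v) = 3/2 + v*l**2 (O(l, v) = (l*l)*v + 3*(-4 + 3)/(-5 + 3) = l**2*v + 3*(-1)/(-2) = v*l**2 + 3*(-1/2)*(-1) = v*l**2 + 3/2 = 3/2 + v*l**2)
36*O(a(0, 1), 23) = 36*(3/2 + 23*((6 + 1)/(0 + 1))**2) = 36*(3/2 + 23*(7/1)**2) = 36*(3/2 + 23*(1*7)**2) = 36*(3/2 + 23*7**2) = 36*(3/2 + 23*49) = 36*(3/2 + 1127) = 36*(2257/2) = 40626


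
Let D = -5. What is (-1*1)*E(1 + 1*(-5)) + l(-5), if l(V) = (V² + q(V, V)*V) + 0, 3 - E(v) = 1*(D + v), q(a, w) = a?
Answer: 38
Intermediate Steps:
E(v) = 8 - v (E(v) = 3 - (-5 + v) = 3 + (5 - v) = 8 - v)
l(V) = 2*V² (l(V) = (V² + V*V) + 0 = (V² + V²) + 0 = 2*V² + 0 = 2*V²)
(-1*1)*E(1 + 1*(-5)) + l(-5) = (-1*1)*(8 - (1 + 1*(-5))) + 2*(-5)² = -(8 - (1 - 5)) + 2*25 = -(8 - 1*(-4)) + 50 = -(8 + 4) + 50 = -1*12 + 50 = -12 + 50 = 38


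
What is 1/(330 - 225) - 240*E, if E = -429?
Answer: 10810801/105 ≈ 1.0296e+5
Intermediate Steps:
1/(330 - 225) - 240*E = 1/(330 - 225) - 240*(-429) = 1/105 + 102960 = 10810801/105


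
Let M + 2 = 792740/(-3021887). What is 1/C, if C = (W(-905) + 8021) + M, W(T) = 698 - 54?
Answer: 3021887/26177814341 ≈ 0.00011544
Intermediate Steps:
M = -6836514/3021887 (M = -2 + 792740/(-3021887) = -2 + 792740*(-1/3021887) = -2 - 792740/3021887 = -6836514/3021887 ≈ -2.2623)
W(T) = 644
C = 26177814341/3021887 (C = (644 + 8021) - 6836514/3021887 = 8665 - 6836514/3021887 = 26177814341/3021887 ≈ 8662.7)
1/C = 1/(26177814341/3021887) = 3021887/26177814341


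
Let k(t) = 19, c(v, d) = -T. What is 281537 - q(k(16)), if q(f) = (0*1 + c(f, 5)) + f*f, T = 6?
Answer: 281182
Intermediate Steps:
c(v, d) = -6 (c(v, d) = -1*6 = -6)
q(f) = -6 + f**2 (q(f) = (0*1 - 6) + f*f = (0 - 6) + f**2 = -6 + f**2)
281537 - q(k(16)) = 281537 - (-6 + 19**2) = 281537 - (-6 + 361) = 281537 - 1*355 = 281537 - 355 = 281182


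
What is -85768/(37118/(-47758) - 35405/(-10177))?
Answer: -5210761572686/164140263 ≈ -31746.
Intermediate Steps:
-85768/(37118/(-47758) - 35405/(-10177)) = -85768/(37118*(-1/47758) - 35405*(-1/10177)) = -85768/(-18559/23879 + 35405/10177) = -85768/656561052/243016583 = -85768*243016583/656561052 = -5210761572686/164140263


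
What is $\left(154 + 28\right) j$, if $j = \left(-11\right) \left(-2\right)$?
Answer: $4004$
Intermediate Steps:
$j = 22$
$\left(154 + 28\right) j = \left(154 + 28\right) 22 = 182 \cdot 22 = 4004$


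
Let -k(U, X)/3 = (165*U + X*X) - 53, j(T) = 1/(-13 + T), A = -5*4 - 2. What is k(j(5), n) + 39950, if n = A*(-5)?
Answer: 30967/8 ≈ 3870.9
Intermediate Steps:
A = -22 (A = -20 - 2 = -22)
n = 110 (n = -22*(-5) = 110)
k(U, X) = 159 - 495*U - 3*X² (k(U, X) = -3*((165*U + X*X) - 53) = -3*((165*U + X²) - 53) = -3*((X² + 165*U) - 53) = -3*(-53 + X² + 165*U) = 159 - 495*U - 3*X²)
k(j(5), n) + 39950 = (159 - 495/(-13 + 5) - 3*110²) + 39950 = (159 - 495/(-8) - 3*12100) + 39950 = (159 - 495*(-⅛) - 36300) + 39950 = (159 + 495/8 - 36300) + 39950 = -288633/8 + 39950 = 30967/8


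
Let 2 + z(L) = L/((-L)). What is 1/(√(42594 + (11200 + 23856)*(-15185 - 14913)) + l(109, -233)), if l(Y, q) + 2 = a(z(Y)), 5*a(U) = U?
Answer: -65/26376822519 - 25*I*√1055072894/26376822519 ≈ -2.4643e-9 - 3.0786e-5*I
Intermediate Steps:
z(L) = -3 (z(L) = -2 + L/((-L)) = -2 + L*(-1/L) = -2 - 1 = -3)
a(U) = U/5
l(Y, q) = -13/5 (l(Y, q) = -2 + (⅕)*(-3) = -2 - ⅗ = -13/5)
1/(√(42594 + (11200 + 23856)*(-15185 - 14913)) + l(109, -233)) = 1/(√(42594 + (11200 + 23856)*(-15185 - 14913)) - 13/5) = 1/(√(42594 + 35056*(-30098)) - 13/5) = 1/(√(42594 - 1055115488) - 13/5) = 1/(√(-1055072894) - 13/5) = 1/(I*√1055072894 - 13/5) = 1/(-13/5 + I*√1055072894)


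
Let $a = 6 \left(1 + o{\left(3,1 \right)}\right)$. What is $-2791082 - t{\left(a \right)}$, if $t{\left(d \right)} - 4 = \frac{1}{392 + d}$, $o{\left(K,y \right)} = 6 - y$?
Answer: $- \frac{1194584809}{428} \approx -2.7911 \cdot 10^{6}$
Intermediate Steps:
$a = 36$ ($a = 6 \left(1 + \left(6 - 1\right)\right) = 6 \left(1 + 5\right) = 6 \cdot 6 = 36$)
$t{\left(d \right)} = 4 + \frac{1}{392 + d}$
$-2791082 - t{\left(a \right)} = -2791082 - \frac{1569 + 4 \cdot 36}{392 + 36} = -2791082 - \frac{1569 + 144}{428} = -2791082 - \frac{1}{428} \cdot 1713 = -2791082 - \frac{1713}{428} = - \frac{1194584809}{428}$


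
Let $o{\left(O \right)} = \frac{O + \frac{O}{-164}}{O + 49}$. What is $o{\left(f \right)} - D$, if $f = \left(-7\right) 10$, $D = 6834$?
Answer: $- \frac{1680349}{246} \approx -6830.7$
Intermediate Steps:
$f = -70$
$o{\left(O \right)} = \frac{163 O}{164 \left(49 + O\right)}$ ($o{\left(O \right)} = \frac{O + O \left(- \frac{1}{164}\right)}{49 + O} = \frac{O - \frac{O}{164}}{49 + O} = \frac{\frac{163}{164} O}{49 + O} = \frac{163 O}{164 \left(49 + O\right)}$)
$o{\left(f \right)} - D = \frac{163}{164} \left(-70\right) \frac{1}{49 - 70} - 6834 = \frac{163}{164} \left(-70\right) \frac{1}{-21} - 6834 = \frac{163}{164} \left(-70\right) \left(- \frac{1}{21}\right) - 6834 = \frac{815}{246} - 6834 = - \frac{1680349}{246}$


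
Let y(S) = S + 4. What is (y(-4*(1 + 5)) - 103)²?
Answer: 15129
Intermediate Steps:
y(S) = 4 + S
(y(-4*(1 + 5)) - 103)² = ((4 - 4*(1 + 5)) - 103)² = ((4 - 4*6) - 103)² = ((4 - 24) - 103)² = (-20 - 103)² = (-123)² = 15129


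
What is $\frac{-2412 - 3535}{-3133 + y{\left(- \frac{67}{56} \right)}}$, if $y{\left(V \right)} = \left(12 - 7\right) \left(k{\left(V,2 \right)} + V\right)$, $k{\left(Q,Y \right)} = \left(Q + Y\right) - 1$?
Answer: $\frac{166516}{87919} \approx 1.894$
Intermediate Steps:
$k{\left(Q,Y \right)} = -1 + Q + Y$
$y{\left(V \right)} = 5 + 10 V$ ($y{\left(V \right)} = \left(12 - 7\right) \left(\left(-1 + V + 2\right) + V\right) = 5 \left(\left(1 + V\right) + V\right) = 5 \left(1 + 2 V\right) = 5 + 10 V$)
$\frac{-2412 - 3535}{-3133 + y{\left(- \frac{67}{56} \right)}} = \frac{-2412 - 3535}{-3133 + \left(5 + 10 \left(- \frac{67}{56}\right)\right)} = - \frac{5947}{-3133 + \left(5 + 10 \left(\left(-67\right) \frac{1}{56}\right)\right)} = - \frac{5947}{-3133 + \left(5 + 10 \left(- \frac{67}{56}\right)\right)} = - \frac{5947}{-3133 + \left(5 - \frac{335}{28}\right)} = - \frac{5947}{-3133 - \frac{195}{28}} = - \frac{5947}{- \frac{87919}{28}} = \left(-5947\right) \left(- \frac{28}{87919}\right) = \frac{166516}{87919}$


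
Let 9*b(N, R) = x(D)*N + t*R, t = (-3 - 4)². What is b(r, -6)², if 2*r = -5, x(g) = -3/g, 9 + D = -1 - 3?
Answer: 724201/676 ≈ 1071.3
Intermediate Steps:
D = -13 (D = -9 + (-1 - 3) = -9 - 4 = -13)
r = -5/2 (r = (½)*(-5) = -5/2 ≈ -2.5000)
t = 49 (t = (-7)² = 49)
b(N, R) = N/39 + 49*R/9 (b(N, R) = ((-3/(-13))*N + 49*R)/9 = ((-3*(-1/13))*N + 49*R)/9 = (3*N/13 + 49*R)/9 = (49*R + 3*N/13)/9 = N/39 + 49*R/9)
b(r, -6)² = ((1/39)*(-5/2) + (49/9)*(-6))² = (-5/78 - 98/3)² = (-851/26)² = 724201/676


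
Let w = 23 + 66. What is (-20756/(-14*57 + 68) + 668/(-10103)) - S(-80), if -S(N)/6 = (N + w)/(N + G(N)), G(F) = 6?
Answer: 3770824153/136441015 ≈ 27.637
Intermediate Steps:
w = 89
S(N) = -6*(89 + N)/(6 + N) (S(N) = -6*(N + 89)/(N + 6) = -6*(89 + N)/(6 + N))
(-20756/(-14*57 + 68) + 668/(-10103)) - S(-80) = (-20756/(-14*57 + 68) + 668/(-10103)) - 6*(-89 - 1*(-80))/(6 - 80) = (-20756/(-798 + 68) + 668*(-1/10103)) - 6*(-89 + 80)/(-74) = (-20756/(-730) - 668/10103) - 6*(-1)*(-9)/74 = (-20756*(-1/730) - 668/10103) - 1*27/37 = (10378/365 - 668/10103) - 27/37 = 104605114/3687595 - 27/37 = 3770824153/136441015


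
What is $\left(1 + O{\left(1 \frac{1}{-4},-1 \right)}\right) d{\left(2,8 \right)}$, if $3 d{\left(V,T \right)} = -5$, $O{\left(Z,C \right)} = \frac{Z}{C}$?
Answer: $- \frac{25}{12} \approx -2.0833$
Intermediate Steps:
$O{\left(Z,C \right)} = \frac{Z}{C}$
$d{\left(V,T \right)} = - \frac{5}{3}$ ($d{\left(V,T \right)} = \frac{1}{3} \left(-5\right) = - \frac{5}{3}$)
$\left(1 + O{\left(1 \frac{1}{-4},-1 \right)}\right) d{\left(2,8 \right)} = \left(1 + \frac{1 \frac{1}{-4}}{-1}\right) \left(- \frac{5}{3}\right) = \left(1 + 1 \left(- \frac{1}{4}\right) \left(-1\right)\right) \left(- \frac{5}{3}\right) = \left(1 - - \frac{1}{4}\right) \left(- \frac{5}{3}\right) = \left(1 + \frac{1}{4}\right) \left(- \frac{5}{3}\right) = \frac{5}{4} \left(- \frac{5}{3}\right) = - \frac{25}{12}$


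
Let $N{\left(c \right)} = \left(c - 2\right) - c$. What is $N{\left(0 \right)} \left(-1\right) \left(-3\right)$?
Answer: $-6$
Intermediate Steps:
$N{\left(c \right)} = -2$ ($N{\left(c \right)} = \left(c - 2\right) - c = \left(-2 + c\right) - c = -2$)
$N{\left(0 \right)} \left(-1\right) \left(-3\right) = \left(-2\right) \left(-1\right) \left(-3\right) = 2 \left(-3\right) = -6$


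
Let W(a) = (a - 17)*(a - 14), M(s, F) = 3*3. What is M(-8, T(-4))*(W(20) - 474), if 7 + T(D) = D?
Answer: -4104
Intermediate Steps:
T(D) = -7 + D
M(s, F) = 9
W(a) = (-17 + a)*(-14 + a)
M(-8, T(-4))*(W(20) - 474) = 9*((238 + 20**2 - 31*20) - 474) = 9*((238 + 400 - 620) - 474) = 9*(18 - 474) = 9*(-456) = -4104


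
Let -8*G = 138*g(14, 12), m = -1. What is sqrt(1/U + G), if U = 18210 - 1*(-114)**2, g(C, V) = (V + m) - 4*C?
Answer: sqrt(21102979359)/5214 ≈ 27.861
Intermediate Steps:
g(C, V) = -1 + V - 4*C (g(C, V) = (V - 1) - 4*C = (-1 + V) - 4*C = -1 + V - 4*C)
U = 5214 (U = 18210 - 1*12996 = 18210 - 12996 = 5214)
G = 3105/4 (G = -69*(-1 + 12 - 4*14)/4 = -69*(-1 + 12 - 56)/4 = -69*(-45)/4 = -1/8*(-6210) = 3105/4 ≈ 776.25)
sqrt(1/U + G) = sqrt(1/5214 + 3105/4) = sqrt(8094737/10428) = sqrt(21102979359)/5214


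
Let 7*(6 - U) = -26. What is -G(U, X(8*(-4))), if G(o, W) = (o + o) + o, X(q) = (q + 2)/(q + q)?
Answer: -204/7 ≈ -29.143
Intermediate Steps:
X(q) = (2 + q)/(2*q) (X(q) = (2 + q)/((2*q)) = (2 + q)*(1/(2*q)) = (2 + q)/(2*q))
U = 68/7 (U = 6 - 1/7*(-26) = 6 + 26/7 = 68/7 ≈ 9.7143)
G(o, W) = 3*o (G(o, W) = 2*o + o = 3*o)
-G(U, X(8*(-4))) = -3*68/7 = -1*204/7 = -204/7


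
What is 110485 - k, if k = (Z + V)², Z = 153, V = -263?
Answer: 98385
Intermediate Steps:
k = 12100 (k = (153 - 263)² = (-110)² = 12100)
110485 - k = 110485 - 1*12100 = 110485 - 12100 = 98385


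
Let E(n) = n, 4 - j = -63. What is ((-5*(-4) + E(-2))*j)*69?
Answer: 83214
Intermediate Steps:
j = 67 (j = 4 - 1*(-63) = 4 + 63 = 67)
((-5*(-4) + E(-2))*j)*69 = ((-5*(-4) - 2)*67)*69 = ((20 - 2)*67)*69 = (18*67)*69 = 1206*69 = 83214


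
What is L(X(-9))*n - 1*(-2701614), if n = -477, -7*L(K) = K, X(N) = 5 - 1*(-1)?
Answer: 18914160/7 ≈ 2.7020e+6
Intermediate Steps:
X(N) = 6 (X(N) = 5 + 1 = 6)
L(K) = -K/7
L(X(-9))*n - 1*(-2701614) = -1/7*6*(-477) - 1*(-2701614) = -6/7*(-477) + 2701614 = 2862/7 + 2701614 = 18914160/7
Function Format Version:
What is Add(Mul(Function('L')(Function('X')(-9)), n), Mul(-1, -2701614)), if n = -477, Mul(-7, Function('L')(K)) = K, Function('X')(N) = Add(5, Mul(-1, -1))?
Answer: Rational(18914160, 7) ≈ 2.7020e+6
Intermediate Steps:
Function('X')(N) = 6 (Function('X')(N) = Add(5, 1) = 6)
Function('L')(K) = Mul(Rational(-1, 7), K)
Add(Mul(Function('L')(Function('X')(-9)), n), Mul(-1, -2701614)) = Add(Mul(Mul(Rational(-1, 7), 6), -477), Mul(-1, -2701614)) = Add(Mul(Rational(-6, 7), -477), 2701614) = Add(Rational(2862, 7), 2701614) = Rational(18914160, 7)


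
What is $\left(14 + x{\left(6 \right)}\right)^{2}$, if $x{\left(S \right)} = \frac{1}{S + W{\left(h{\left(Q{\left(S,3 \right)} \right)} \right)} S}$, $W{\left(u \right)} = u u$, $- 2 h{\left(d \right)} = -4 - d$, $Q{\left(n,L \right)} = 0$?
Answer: $\frac{177241}{900} \approx 196.93$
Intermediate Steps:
$h{\left(d \right)} = 2 + \frac{d}{2}$ ($h{\left(d \right)} = - \frac{-4 - d}{2} = 2 + \frac{d}{2}$)
$W{\left(u \right)} = u^{2}$
$x{\left(S \right)} = \frac{1}{5 S}$ ($x{\left(S \right)} = \frac{1}{S + \left(2 + \frac{1}{2} \cdot 0\right)^{2} S} = \frac{1}{S + \left(2 + 0\right)^{2} S} = \frac{1}{S + 2^{2} S} = \frac{1}{S + 4 S} = \frac{1}{5 S}$)
$\left(14 + x{\left(6 \right)}\right)^{2} = \left(14 + \frac{1}{5 \cdot 6}\right)^{2} = \left(14 + \frac{1}{5} \cdot \frac{1}{6}\right)^{2} = \left(14 + \frac{1}{30}\right)^{2} = \left(\frac{421}{30}\right)^{2} = \frac{177241}{900}$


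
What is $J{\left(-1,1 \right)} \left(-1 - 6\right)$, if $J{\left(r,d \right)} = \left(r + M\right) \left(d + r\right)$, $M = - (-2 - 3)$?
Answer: $0$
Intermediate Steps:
$M = 5$ ($M = - (-2 - 3) = \left(-1\right) \left(-5\right) = 5$)
$J{\left(r,d \right)} = \left(5 + r\right) \left(d + r\right)$ ($J{\left(r,d \right)} = \left(r + 5\right) \left(d + r\right) = \left(5 + r\right) \left(d + r\right)$)
$J{\left(-1,1 \right)} \left(-1 - 6\right) = \left(\left(-1\right)^{2} + 5 \cdot 1 + 5 \left(-1\right) + 1 \left(-1\right)\right) \left(-1 - 6\right) = \left(1 + 5 - 5 - 1\right) \left(-7\right) = 0 \left(-7\right) = 0$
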